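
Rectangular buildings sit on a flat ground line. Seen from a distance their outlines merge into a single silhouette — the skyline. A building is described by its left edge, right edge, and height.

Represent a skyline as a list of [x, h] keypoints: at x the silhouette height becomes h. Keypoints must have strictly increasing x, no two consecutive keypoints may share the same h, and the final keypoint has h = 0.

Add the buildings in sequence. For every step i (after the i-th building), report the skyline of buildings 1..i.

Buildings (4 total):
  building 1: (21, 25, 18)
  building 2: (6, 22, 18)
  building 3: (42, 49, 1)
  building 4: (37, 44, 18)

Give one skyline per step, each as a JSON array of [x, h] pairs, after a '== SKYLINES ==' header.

== SKYLINES ==
[[21,18],[25,0]]
[[6,18],[25,0]]
[[6,18],[25,0],[42,1],[49,0]]
[[6,18],[25,0],[37,18],[44,1],[49,0]]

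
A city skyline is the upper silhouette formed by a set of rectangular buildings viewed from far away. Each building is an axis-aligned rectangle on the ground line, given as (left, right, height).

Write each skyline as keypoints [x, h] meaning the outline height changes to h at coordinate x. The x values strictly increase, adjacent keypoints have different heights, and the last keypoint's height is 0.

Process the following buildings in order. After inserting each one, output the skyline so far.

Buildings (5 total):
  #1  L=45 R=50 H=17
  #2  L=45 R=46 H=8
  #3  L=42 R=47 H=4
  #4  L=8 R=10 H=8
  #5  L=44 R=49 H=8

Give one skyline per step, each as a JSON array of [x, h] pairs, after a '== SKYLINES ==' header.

== SKYLINES ==
[[45,17],[50,0]]
[[45,17],[50,0]]
[[42,4],[45,17],[50,0]]
[[8,8],[10,0],[42,4],[45,17],[50,0]]
[[8,8],[10,0],[42,4],[44,8],[45,17],[50,0]]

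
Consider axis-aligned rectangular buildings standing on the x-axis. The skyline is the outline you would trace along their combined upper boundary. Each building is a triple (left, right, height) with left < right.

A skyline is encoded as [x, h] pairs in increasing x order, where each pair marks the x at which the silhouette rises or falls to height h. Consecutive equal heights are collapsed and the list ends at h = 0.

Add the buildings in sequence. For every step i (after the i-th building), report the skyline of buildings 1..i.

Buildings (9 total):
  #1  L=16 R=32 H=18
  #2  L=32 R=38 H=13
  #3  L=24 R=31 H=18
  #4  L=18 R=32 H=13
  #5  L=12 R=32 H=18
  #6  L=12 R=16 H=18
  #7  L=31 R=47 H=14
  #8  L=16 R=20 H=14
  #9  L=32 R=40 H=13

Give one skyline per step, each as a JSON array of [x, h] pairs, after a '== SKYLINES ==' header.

== SKYLINES ==
[[16,18],[32,0]]
[[16,18],[32,13],[38,0]]
[[16,18],[32,13],[38,0]]
[[16,18],[32,13],[38,0]]
[[12,18],[32,13],[38,0]]
[[12,18],[32,13],[38,0]]
[[12,18],[32,14],[47,0]]
[[12,18],[32,14],[47,0]]
[[12,18],[32,14],[47,0]]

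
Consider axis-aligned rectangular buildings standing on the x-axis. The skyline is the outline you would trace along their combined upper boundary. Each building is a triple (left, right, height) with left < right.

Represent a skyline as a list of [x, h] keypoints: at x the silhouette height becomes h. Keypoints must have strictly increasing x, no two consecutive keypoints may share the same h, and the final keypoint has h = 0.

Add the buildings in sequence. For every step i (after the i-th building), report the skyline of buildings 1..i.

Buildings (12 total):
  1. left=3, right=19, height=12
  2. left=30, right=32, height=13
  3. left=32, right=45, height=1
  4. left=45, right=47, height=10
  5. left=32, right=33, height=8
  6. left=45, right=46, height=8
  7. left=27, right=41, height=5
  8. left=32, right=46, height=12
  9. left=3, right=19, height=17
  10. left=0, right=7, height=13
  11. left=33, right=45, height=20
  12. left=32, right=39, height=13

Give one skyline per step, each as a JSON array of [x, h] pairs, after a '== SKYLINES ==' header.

== SKYLINES ==
[[3,12],[19,0]]
[[3,12],[19,0],[30,13],[32,0]]
[[3,12],[19,0],[30,13],[32,1],[45,0]]
[[3,12],[19,0],[30,13],[32,1],[45,10],[47,0]]
[[3,12],[19,0],[30,13],[32,8],[33,1],[45,10],[47,0]]
[[3,12],[19,0],[30,13],[32,8],[33,1],[45,10],[47,0]]
[[3,12],[19,0],[27,5],[30,13],[32,8],[33,5],[41,1],[45,10],[47,0]]
[[3,12],[19,0],[27,5],[30,13],[32,12],[46,10],[47,0]]
[[3,17],[19,0],[27,5],[30,13],[32,12],[46,10],[47,0]]
[[0,13],[3,17],[19,0],[27,5],[30,13],[32,12],[46,10],[47,0]]
[[0,13],[3,17],[19,0],[27,5],[30,13],[32,12],[33,20],[45,12],[46,10],[47,0]]
[[0,13],[3,17],[19,0],[27,5],[30,13],[33,20],[45,12],[46,10],[47,0]]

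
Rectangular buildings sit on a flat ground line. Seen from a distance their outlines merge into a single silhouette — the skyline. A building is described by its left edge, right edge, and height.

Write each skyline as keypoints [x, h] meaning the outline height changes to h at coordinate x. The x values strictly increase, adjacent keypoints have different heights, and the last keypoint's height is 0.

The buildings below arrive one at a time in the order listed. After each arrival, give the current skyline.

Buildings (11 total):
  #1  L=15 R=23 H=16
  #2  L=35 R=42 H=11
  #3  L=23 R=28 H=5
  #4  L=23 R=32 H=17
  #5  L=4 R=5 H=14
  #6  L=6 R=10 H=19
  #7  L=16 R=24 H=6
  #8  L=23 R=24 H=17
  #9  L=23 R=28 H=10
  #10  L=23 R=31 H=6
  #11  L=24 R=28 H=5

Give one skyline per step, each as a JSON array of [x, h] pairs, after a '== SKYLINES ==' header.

== SKYLINES ==
[[15,16],[23,0]]
[[15,16],[23,0],[35,11],[42,0]]
[[15,16],[23,5],[28,0],[35,11],[42,0]]
[[15,16],[23,17],[32,0],[35,11],[42,0]]
[[4,14],[5,0],[15,16],[23,17],[32,0],[35,11],[42,0]]
[[4,14],[5,0],[6,19],[10,0],[15,16],[23,17],[32,0],[35,11],[42,0]]
[[4,14],[5,0],[6,19],[10,0],[15,16],[23,17],[32,0],[35,11],[42,0]]
[[4,14],[5,0],[6,19],[10,0],[15,16],[23,17],[32,0],[35,11],[42,0]]
[[4,14],[5,0],[6,19],[10,0],[15,16],[23,17],[32,0],[35,11],[42,0]]
[[4,14],[5,0],[6,19],[10,0],[15,16],[23,17],[32,0],[35,11],[42,0]]
[[4,14],[5,0],[6,19],[10,0],[15,16],[23,17],[32,0],[35,11],[42,0]]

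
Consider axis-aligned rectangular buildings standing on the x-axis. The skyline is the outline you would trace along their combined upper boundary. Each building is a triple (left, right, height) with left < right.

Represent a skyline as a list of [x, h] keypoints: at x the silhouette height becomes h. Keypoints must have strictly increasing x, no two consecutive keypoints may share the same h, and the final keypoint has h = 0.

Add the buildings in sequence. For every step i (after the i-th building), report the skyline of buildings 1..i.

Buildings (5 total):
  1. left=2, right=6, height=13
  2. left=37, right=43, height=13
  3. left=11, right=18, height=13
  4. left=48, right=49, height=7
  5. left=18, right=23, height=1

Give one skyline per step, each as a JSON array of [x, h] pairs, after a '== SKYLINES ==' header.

== SKYLINES ==
[[2,13],[6,0]]
[[2,13],[6,0],[37,13],[43,0]]
[[2,13],[6,0],[11,13],[18,0],[37,13],[43,0]]
[[2,13],[6,0],[11,13],[18,0],[37,13],[43,0],[48,7],[49,0]]
[[2,13],[6,0],[11,13],[18,1],[23,0],[37,13],[43,0],[48,7],[49,0]]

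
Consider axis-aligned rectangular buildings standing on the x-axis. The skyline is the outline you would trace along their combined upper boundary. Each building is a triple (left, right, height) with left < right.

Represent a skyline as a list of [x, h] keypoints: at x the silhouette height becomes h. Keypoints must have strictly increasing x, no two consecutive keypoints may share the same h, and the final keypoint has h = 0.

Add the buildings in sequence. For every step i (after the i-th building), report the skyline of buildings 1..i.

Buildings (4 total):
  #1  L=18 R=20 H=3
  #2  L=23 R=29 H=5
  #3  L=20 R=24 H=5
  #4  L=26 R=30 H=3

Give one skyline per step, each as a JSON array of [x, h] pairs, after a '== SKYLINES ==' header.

== SKYLINES ==
[[18,3],[20,0]]
[[18,3],[20,0],[23,5],[29,0]]
[[18,3],[20,5],[29,0]]
[[18,3],[20,5],[29,3],[30,0]]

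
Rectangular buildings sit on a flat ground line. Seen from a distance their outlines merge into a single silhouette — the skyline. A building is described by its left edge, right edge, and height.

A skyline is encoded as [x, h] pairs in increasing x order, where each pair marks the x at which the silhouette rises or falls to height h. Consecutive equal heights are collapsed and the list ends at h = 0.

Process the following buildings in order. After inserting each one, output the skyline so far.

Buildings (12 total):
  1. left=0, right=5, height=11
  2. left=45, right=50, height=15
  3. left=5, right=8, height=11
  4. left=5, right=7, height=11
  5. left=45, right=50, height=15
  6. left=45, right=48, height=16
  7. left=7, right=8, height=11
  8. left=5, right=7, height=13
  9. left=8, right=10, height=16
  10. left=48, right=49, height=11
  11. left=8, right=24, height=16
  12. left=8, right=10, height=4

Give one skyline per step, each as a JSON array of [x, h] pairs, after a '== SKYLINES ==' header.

== SKYLINES ==
[[0,11],[5,0]]
[[0,11],[5,0],[45,15],[50,0]]
[[0,11],[8,0],[45,15],[50,0]]
[[0,11],[8,0],[45,15],[50,0]]
[[0,11],[8,0],[45,15],[50,0]]
[[0,11],[8,0],[45,16],[48,15],[50,0]]
[[0,11],[8,0],[45,16],[48,15],[50,0]]
[[0,11],[5,13],[7,11],[8,0],[45,16],[48,15],[50,0]]
[[0,11],[5,13],[7,11],[8,16],[10,0],[45,16],[48,15],[50,0]]
[[0,11],[5,13],[7,11],[8,16],[10,0],[45,16],[48,15],[50,0]]
[[0,11],[5,13],[7,11],[8,16],[24,0],[45,16],[48,15],[50,0]]
[[0,11],[5,13],[7,11],[8,16],[24,0],[45,16],[48,15],[50,0]]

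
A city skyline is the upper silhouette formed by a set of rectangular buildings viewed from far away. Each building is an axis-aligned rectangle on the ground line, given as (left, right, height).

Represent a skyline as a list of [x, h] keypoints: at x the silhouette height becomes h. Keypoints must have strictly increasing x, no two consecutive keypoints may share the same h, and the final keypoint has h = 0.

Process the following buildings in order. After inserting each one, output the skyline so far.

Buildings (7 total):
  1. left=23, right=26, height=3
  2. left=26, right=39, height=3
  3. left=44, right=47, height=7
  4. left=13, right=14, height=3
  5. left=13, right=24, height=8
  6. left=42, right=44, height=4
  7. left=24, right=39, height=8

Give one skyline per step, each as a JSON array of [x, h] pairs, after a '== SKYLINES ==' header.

== SKYLINES ==
[[23,3],[26,0]]
[[23,3],[39,0]]
[[23,3],[39,0],[44,7],[47,0]]
[[13,3],[14,0],[23,3],[39,0],[44,7],[47,0]]
[[13,8],[24,3],[39,0],[44,7],[47,0]]
[[13,8],[24,3],[39,0],[42,4],[44,7],[47,0]]
[[13,8],[39,0],[42,4],[44,7],[47,0]]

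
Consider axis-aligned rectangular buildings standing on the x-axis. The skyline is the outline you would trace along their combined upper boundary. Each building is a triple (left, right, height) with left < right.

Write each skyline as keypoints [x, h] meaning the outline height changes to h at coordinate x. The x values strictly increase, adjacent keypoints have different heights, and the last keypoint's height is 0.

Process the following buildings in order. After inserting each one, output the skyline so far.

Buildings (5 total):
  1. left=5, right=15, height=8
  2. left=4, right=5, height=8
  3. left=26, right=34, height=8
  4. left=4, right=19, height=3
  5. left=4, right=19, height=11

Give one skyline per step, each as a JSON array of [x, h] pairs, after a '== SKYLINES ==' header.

== SKYLINES ==
[[5,8],[15,0]]
[[4,8],[15,0]]
[[4,8],[15,0],[26,8],[34,0]]
[[4,8],[15,3],[19,0],[26,8],[34,0]]
[[4,11],[19,0],[26,8],[34,0]]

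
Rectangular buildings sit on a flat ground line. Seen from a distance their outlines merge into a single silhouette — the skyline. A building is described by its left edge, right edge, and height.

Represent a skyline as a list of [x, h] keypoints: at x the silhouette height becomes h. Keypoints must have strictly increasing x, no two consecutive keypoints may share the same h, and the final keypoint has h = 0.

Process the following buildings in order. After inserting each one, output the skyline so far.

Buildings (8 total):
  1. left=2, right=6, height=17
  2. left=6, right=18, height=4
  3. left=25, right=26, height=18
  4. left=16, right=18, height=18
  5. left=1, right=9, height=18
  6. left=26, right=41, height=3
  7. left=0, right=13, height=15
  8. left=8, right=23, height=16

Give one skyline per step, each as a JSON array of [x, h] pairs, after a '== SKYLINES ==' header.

== SKYLINES ==
[[2,17],[6,0]]
[[2,17],[6,4],[18,0]]
[[2,17],[6,4],[18,0],[25,18],[26,0]]
[[2,17],[6,4],[16,18],[18,0],[25,18],[26,0]]
[[1,18],[9,4],[16,18],[18,0],[25,18],[26,0]]
[[1,18],[9,4],[16,18],[18,0],[25,18],[26,3],[41,0]]
[[0,15],[1,18],[9,15],[13,4],[16,18],[18,0],[25,18],[26,3],[41,0]]
[[0,15],[1,18],[9,16],[16,18],[18,16],[23,0],[25,18],[26,3],[41,0]]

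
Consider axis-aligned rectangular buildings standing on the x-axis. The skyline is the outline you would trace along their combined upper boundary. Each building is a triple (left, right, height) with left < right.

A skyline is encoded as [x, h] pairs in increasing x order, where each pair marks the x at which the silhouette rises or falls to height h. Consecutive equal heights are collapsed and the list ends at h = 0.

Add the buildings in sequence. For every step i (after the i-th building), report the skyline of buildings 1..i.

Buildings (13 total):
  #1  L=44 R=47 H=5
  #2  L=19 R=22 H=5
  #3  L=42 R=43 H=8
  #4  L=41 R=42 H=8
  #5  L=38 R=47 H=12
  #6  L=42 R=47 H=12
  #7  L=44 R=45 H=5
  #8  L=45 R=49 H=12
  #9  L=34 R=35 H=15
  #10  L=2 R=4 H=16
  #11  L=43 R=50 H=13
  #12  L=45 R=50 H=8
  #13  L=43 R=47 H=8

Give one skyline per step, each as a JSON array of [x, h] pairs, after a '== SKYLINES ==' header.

== SKYLINES ==
[[44,5],[47,0]]
[[19,5],[22,0],[44,5],[47,0]]
[[19,5],[22,0],[42,8],[43,0],[44,5],[47,0]]
[[19,5],[22,0],[41,8],[43,0],[44,5],[47,0]]
[[19,5],[22,0],[38,12],[47,0]]
[[19,5],[22,0],[38,12],[47,0]]
[[19,5],[22,0],[38,12],[47,0]]
[[19,5],[22,0],[38,12],[49,0]]
[[19,5],[22,0],[34,15],[35,0],[38,12],[49,0]]
[[2,16],[4,0],[19,5],[22,0],[34,15],[35,0],[38,12],[49,0]]
[[2,16],[4,0],[19,5],[22,0],[34,15],[35,0],[38,12],[43,13],[50,0]]
[[2,16],[4,0],[19,5],[22,0],[34,15],[35,0],[38,12],[43,13],[50,0]]
[[2,16],[4,0],[19,5],[22,0],[34,15],[35,0],[38,12],[43,13],[50,0]]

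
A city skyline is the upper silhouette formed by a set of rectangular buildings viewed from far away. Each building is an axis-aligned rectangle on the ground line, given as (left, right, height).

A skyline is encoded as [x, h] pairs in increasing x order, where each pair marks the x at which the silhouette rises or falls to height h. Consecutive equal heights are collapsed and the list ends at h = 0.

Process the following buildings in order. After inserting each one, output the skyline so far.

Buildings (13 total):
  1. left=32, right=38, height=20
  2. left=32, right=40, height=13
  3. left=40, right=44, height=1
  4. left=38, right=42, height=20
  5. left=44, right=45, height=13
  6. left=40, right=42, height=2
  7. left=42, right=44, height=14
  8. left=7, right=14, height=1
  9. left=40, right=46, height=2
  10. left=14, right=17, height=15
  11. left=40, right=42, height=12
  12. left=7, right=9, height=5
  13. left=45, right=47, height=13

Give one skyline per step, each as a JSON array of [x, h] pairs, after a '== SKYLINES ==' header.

== SKYLINES ==
[[32,20],[38,0]]
[[32,20],[38,13],[40,0]]
[[32,20],[38,13],[40,1],[44,0]]
[[32,20],[42,1],[44,0]]
[[32,20],[42,1],[44,13],[45,0]]
[[32,20],[42,1],[44,13],[45,0]]
[[32,20],[42,14],[44,13],[45,0]]
[[7,1],[14,0],[32,20],[42,14],[44,13],[45,0]]
[[7,1],[14,0],[32,20],[42,14],[44,13],[45,2],[46,0]]
[[7,1],[14,15],[17,0],[32,20],[42,14],[44,13],[45,2],[46,0]]
[[7,1],[14,15],[17,0],[32,20],[42,14],[44,13],[45,2],[46,0]]
[[7,5],[9,1],[14,15],[17,0],[32,20],[42,14],[44,13],[45,2],[46,0]]
[[7,5],[9,1],[14,15],[17,0],[32,20],[42,14],[44,13],[47,0]]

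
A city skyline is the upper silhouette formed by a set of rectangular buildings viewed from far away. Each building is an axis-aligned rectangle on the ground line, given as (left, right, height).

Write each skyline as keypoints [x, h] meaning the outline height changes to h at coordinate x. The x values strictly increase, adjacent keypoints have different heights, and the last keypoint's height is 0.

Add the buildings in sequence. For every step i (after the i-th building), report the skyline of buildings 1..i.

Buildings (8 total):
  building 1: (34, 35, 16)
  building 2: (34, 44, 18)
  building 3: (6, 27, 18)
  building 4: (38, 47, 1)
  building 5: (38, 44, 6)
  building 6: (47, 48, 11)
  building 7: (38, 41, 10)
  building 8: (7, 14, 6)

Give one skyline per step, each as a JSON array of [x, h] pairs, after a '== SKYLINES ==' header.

== SKYLINES ==
[[34,16],[35,0]]
[[34,18],[44,0]]
[[6,18],[27,0],[34,18],[44,0]]
[[6,18],[27,0],[34,18],[44,1],[47,0]]
[[6,18],[27,0],[34,18],[44,1],[47,0]]
[[6,18],[27,0],[34,18],[44,1],[47,11],[48,0]]
[[6,18],[27,0],[34,18],[44,1],[47,11],[48,0]]
[[6,18],[27,0],[34,18],[44,1],[47,11],[48,0]]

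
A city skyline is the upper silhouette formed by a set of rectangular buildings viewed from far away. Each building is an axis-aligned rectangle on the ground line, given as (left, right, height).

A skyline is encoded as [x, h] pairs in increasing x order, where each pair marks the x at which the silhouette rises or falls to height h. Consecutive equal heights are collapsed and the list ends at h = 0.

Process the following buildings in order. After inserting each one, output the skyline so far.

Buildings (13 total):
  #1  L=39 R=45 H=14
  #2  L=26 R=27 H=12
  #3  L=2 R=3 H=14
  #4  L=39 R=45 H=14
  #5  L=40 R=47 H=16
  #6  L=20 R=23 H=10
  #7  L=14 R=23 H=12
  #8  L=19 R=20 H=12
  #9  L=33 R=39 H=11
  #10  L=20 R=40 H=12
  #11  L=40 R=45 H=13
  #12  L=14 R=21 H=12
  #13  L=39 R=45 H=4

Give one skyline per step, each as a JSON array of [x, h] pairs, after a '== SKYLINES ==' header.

== SKYLINES ==
[[39,14],[45,0]]
[[26,12],[27,0],[39,14],[45,0]]
[[2,14],[3,0],[26,12],[27,0],[39,14],[45,0]]
[[2,14],[3,0],[26,12],[27,0],[39,14],[45,0]]
[[2,14],[3,0],[26,12],[27,0],[39,14],[40,16],[47,0]]
[[2,14],[3,0],[20,10],[23,0],[26,12],[27,0],[39,14],[40,16],[47,0]]
[[2,14],[3,0],[14,12],[23,0],[26,12],[27,0],[39,14],[40,16],[47,0]]
[[2,14],[3,0],[14,12],[23,0],[26,12],[27,0],[39,14],[40,16],[47,0]]
[[2,14],[3,0],[14,12],[23,0],[26,12],[27,0],[33,11],[39,14],[40,16],[47,0]]
[[2,14],[3,0],[14,12],[39,14],[40,16],[47,0]]
[[2,14],[3,0],[14,12],[39,14],[40,16],[47,0]]
[[2,14],[3,0],[14,12],[39,14],[40,16],[47,0]]
[[2,14],[3,0],[14,12],[39,14],[40,16],[47,0]]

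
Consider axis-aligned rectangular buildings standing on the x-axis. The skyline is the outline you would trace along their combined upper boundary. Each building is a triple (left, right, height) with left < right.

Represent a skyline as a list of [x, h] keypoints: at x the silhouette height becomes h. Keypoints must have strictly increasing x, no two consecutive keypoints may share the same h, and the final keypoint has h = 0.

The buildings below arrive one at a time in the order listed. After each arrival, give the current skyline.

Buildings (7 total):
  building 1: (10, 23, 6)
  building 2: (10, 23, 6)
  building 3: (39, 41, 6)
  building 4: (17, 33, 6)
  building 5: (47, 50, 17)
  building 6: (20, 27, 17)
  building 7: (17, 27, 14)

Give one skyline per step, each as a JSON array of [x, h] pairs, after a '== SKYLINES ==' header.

== SKYLINES ==
[[10,6],[23,0]]
[[10,6],[23,0]]
[[10,6],[23,0],[39,6],[41,0]]
[[10,6],[33,0],[39,6],[41,0]]
[[10,6],[33,0],[39,6],[41,0],[47,17],[50,0]]
[[10,6],[20,17],[27,6],[33,0],[39,6],[41,0],[47,17],[50,0]]
[[10,6],[17,14],[20,17],[27,6],[33,0],[39,6],[41,0],[47,17],[50,0]]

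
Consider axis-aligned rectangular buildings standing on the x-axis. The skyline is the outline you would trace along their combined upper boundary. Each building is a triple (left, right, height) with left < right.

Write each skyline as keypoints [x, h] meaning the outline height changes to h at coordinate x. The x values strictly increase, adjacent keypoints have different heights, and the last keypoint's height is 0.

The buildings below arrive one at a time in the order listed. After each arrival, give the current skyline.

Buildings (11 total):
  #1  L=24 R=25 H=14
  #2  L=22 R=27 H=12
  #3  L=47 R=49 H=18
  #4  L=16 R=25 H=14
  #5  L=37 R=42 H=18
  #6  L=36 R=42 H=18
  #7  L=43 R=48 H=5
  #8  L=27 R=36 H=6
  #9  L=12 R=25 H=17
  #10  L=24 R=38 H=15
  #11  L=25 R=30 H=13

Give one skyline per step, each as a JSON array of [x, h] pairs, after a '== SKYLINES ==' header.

== SKYLINES ==
[[24,14],[25,0]]
[[22,12],[24,14],[25,12],[27,0]]
[[22,12],[24,14],[25,12],[27,0],[47,18],[49,0]]
[[16,14],[25,12],[27,0],[47,18],[49,0]]
[[16,14],[25,12],[27,0],[37,18],[42,0],[47,18],[49,0]]
[[16,14],[25,12],[27,0],[36,18],[42,0],[47,18],[49,0]]
[[16,14],[25,12],[27,0],[36,18],[42,0],[43,5],[47,18],[49,0]]
[[16,14],[25,12],[27,6],[36,18],[42,0],[43,5],[47,18],[49,0]]
[[12,17],[25,12],[27,6],[36,18],[42,0],[43,5],[47,18],[49,0]]
[[12,17],[25,15],[36,18],[42,0],[43,5],[47,18],[49,0]]
[[12,17],[25,15],[36,18],[42,0],[43,5],[47,18],[49,0]]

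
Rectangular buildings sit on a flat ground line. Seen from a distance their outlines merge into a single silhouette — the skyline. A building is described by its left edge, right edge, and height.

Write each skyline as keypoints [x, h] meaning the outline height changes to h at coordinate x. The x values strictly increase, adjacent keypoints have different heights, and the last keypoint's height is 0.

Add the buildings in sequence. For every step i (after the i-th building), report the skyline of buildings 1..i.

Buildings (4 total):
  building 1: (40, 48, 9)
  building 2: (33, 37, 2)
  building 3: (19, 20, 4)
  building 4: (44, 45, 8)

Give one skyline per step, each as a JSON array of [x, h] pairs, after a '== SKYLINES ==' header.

== SKYLINES ==
[[40,9],[48,0]]
[[33,2],[37,0],[40,9],[48,0]]
[[19,4],[20,0],[33,2],[37,0],[40,9],[48,0]]
[[19,4],[20,0],[33,2],[37,0],[40,9],[48,0]]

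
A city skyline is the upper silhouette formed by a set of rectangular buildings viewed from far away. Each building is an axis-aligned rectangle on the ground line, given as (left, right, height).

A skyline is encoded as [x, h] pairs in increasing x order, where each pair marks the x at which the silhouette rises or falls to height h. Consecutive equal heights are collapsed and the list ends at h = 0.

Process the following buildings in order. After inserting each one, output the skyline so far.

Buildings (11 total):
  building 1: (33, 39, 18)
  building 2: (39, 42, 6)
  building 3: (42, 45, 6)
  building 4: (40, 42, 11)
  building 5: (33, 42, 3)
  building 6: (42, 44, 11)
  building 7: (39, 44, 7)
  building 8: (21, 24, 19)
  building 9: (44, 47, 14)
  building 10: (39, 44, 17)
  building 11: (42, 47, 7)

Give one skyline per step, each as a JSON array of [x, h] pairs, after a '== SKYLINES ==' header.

== SKYLINES ==
[[33,18],[39,0]]
[[33,18],[39,6],[42,0]]
[[33,18],[39,6],[45,0]]
[[33,18],[39,6],[40,11],[42,6],[45,0]]
[[33,18],[39,6],[40,11],[42,6],[45,0]]
[[33,18],[39,6],[40,11],[44,6],[45,0]]
[[33,18],[39,7],[40,11],[44,6],[45,0]]
[[21,19],[24,0],[33,18],[39,7],[40,11],[44,6],[45,0]]
[[21,19],[24,0],[33,18],[39,7],[40,11],[44,14],[47,0]]
[[21,19],[24,0],[33,18],[39,17],[44,14],[47,0]]
[[21,19],[24,0],[33,18],[39,17],[44,14],[47,0]]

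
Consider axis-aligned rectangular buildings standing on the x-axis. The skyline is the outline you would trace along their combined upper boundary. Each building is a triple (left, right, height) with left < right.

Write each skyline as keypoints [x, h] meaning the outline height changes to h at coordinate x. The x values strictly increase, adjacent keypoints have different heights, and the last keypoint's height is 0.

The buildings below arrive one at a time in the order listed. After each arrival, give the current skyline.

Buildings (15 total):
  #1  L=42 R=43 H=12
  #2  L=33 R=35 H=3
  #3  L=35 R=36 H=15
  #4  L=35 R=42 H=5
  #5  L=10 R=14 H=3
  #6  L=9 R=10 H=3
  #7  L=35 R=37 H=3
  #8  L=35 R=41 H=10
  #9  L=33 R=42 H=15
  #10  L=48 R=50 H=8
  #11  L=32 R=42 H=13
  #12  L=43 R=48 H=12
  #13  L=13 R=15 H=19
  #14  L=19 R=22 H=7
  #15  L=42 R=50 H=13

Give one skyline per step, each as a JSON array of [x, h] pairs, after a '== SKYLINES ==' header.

== SKYLINES ==
[[42,12],[43,0]]
[[33,3],[35,0],[42,12],[43,0]]
[[33,3],[35,15],[36,0],[42,12],[43,0]]
[[33,3],[35,15],[36,5],[42,12],[43,0]]
[[10,3],[14,0],[33,3],[35,15],[36,5],[42,12],[43,0]]
[[9,3],[14,0],[33,3],[35,15],[36,5],[42,12],[43,0]]
[[9,3],[14,0],[33,3],[35,15],[36,5],[42,12],[43,0]]
[[9,3],[14,0],[33,3],[35,15],[36,10],[41,5],[42,12],[43,0]]
[[9,3],[14,0],[33,15],[42,12],[43,0]]
[[9,3],[14,0],[33,15],[42,12],[43,0],[48,8],[50,0]]
[[9,3],[14,0],[32,13],[33,15],[42,12],[43,0],[48,8],[50,0]]
[[9,3],[14,0],[32,13],[33,15],[42,12],[48,8],[50,0]]
[[9,3],[13,19],[15,0],[32,13],[33,15],[42,12],[48,8],[50,0]]
[[9,3],[13,19],[15,0],[19,7],[22,0],[32,13],[33,15],[42,12],[48,8],[50,0]]
[[9,3],[13,19],[15,0],[19,7],[22,0],[32,13],[33,15],[42,13],[50,0]]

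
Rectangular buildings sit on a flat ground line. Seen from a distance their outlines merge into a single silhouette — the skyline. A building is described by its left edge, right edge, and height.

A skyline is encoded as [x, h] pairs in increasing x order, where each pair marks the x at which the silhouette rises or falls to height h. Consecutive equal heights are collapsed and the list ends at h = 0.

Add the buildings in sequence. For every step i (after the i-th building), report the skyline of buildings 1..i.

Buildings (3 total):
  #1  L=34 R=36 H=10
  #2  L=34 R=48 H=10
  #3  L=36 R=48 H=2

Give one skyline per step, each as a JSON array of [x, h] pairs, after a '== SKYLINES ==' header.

== SKYLINES ==
[[34,10],[36,0]]
[[34,10],[48,0]]
[[34,10],[48,0]]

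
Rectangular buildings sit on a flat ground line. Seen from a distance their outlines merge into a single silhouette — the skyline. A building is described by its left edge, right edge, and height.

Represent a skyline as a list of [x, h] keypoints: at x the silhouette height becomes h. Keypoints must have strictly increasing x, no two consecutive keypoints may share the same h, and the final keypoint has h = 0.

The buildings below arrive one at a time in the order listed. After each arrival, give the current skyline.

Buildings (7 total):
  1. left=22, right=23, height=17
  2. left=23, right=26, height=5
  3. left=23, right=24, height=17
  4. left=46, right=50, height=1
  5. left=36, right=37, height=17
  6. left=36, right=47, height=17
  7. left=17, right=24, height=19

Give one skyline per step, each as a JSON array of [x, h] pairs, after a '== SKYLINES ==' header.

== SKYLINES ==
[[22,17],[23,0]]
[[22,17],[23,5],[26,0]]
[[22,17],[24,5],[26,0]]
[[22,17],[24,5],[26,0],[46,1],[50,0]]
[[22,17],[24,5],[26,0],[36,17],[37,0],[46,1],[50,0]]
[[22,17],[24,5],[26,0],[36,17],[47,1],[50,0]]
[[17,19],[24,5],[26,0],[36,17],[47,1],[50,0]]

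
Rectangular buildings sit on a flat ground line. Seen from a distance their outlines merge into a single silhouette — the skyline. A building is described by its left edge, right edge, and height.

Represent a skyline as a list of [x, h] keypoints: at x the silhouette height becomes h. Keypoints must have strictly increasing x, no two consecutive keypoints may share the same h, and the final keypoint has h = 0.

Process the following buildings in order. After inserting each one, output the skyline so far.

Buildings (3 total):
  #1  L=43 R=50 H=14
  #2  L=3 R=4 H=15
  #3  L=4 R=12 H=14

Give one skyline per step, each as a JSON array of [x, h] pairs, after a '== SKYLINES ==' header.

== SKYLINES ==
[[43,14],[50,0]]
[[3,15],[4,0],[43,14],[50,0]]
[[3,15],[4,14],[12,0],[43,14],[50,0]]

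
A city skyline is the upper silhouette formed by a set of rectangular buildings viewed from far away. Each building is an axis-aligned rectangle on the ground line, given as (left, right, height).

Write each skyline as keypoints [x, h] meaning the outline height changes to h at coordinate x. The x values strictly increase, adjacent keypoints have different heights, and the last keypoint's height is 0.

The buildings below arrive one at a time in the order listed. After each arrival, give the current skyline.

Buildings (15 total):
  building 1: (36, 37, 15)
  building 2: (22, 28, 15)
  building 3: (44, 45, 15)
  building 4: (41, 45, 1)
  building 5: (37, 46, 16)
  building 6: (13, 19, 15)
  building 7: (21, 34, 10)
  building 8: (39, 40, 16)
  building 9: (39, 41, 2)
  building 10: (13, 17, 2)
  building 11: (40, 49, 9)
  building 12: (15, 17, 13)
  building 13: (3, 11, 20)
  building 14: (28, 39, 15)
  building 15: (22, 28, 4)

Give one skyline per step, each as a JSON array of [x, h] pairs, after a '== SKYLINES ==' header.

== SKYLINES ==
[[36,15],[37,0]]
[[22,15],[28,0],[36,15],[37,0]]
[[22,15],[28,0],[36,15],[37,0],[44,15],[45,0]]
[[22,15],[28,0],[36,15],[37,0],[41,1],[44,15],[45,0]]
[[22,15],[28,0],[36,15],[37,16],[46,0]]
[[13,15],[19,0],[22,15],[28,0],[36,15],[37,16],[46,0]]
[[13,15],[19,0],[21,10],[22,15],[28,10],[34,0],[36,15],[37,16],[46,0]]
[[13,15],[19,0],[21,10],[22,15],[28,10],[34,0],[36,15],[37,16],[46,0]]
[[13,15],[19,0],[21,10],[22,15],[28,10],[34,0],[36,15],[37,16],[46,0]]
[[13,15],[19,0],[21,10],[22,15],[28,10],[34,0],[36,15],[37,16],[46,0]]
[[13,15],[19,0],[21,10],[22,15],[28,10],[34,0],[36,15],[37,16],[46,9],[49,0]]
[[13,15],[19,0],[21,10],[22,15],[28,10],[34,0],[36,15],[37,16],[46,9],[49,0]]
[[3,20],[11,0],[13,15],[19,0],[21,10],[22,15],[28,10],[34,0],[36,15],[37,16],[46,9],[49,0]]
[[3,20],[11,0],[13,15],[19,0],[21,10],[22,15],[37,16],[46,9],[49,0]]
[[3,20],[11,0],[13,15],[19,0],[21,10],[22,15],[37,16],[46,9],[49,0]]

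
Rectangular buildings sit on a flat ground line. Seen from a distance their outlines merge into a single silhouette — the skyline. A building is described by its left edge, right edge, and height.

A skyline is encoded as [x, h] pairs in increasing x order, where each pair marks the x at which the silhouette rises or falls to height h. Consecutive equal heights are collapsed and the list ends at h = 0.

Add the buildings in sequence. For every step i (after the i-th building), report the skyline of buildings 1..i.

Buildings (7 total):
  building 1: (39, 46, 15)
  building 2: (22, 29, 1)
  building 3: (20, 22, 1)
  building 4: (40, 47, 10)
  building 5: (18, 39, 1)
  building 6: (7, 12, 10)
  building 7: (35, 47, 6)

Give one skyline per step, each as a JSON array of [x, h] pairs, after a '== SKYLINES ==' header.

== SKYLINES ==
[[39,15],[46,0]]
[[22,1],[29,0],[39,15],[46,0]]
[[20,1],[29,0],[39,15],[46,0]]
[[20,1],[29,0],[39,15],[46,10],[47,0]]
[[18,1],[39,15],[46,10],[47,0]]
[[7,10],[12,0],[18,1],[39,15],[46,10],[47,0]]
[[7,10],[12,0],[18,1],[35,6],[39,15],[46,10],[47,0]]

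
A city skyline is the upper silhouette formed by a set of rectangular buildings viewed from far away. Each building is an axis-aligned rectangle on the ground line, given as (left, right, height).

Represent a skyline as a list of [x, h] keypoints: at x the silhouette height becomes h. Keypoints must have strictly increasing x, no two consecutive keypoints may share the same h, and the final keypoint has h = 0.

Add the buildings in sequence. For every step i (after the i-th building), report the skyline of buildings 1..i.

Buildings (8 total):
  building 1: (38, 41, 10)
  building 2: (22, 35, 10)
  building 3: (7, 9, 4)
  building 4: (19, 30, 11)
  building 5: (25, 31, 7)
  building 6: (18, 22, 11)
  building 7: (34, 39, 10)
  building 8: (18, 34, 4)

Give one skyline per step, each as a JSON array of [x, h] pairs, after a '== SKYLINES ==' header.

== SKYLINES ==
[[38,10],[41,0]]
[[22,10],[35,0],[38,10],[41,0]]
[[7,4],[9,0],[22,10],[35,0],[38,10],[41,0]]
[[7,4],[9,0],[19,11],[30,10],[35,0],[38,10],[41,0]]
[[7,4],[9,0],[19,11],[30,10],[35,0],[38,10],[41,0]]
[[7,4],[9,0],[18,11],[30,10],[35,0],[38,10],[41,0]]
[[7,4],[9,0],[18,11],[30,10],[41,0]]
[[7,4],[9,0],[18,11],[30,10],[41,0]]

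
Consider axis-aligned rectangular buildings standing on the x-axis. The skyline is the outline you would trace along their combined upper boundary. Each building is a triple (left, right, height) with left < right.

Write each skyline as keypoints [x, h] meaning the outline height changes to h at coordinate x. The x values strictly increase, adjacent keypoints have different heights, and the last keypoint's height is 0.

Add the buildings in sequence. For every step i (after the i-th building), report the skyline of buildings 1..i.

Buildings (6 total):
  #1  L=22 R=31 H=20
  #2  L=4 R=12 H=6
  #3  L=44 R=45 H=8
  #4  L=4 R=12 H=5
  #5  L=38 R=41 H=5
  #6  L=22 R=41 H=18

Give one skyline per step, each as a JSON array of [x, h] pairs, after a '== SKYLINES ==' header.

== SKYLINES ==
[[22,20],[31,0]]
[[4,6],[12,0],[22,20],[31,0]]
[[4,6],[12,0],[22,20],[31,0],[44,8],[45,0]]
[[4,6],[12,0],[22,20],[31,0],[44,8],[45,0]]
[[4,6],[12,0],[22,20],[31,0],[38,5],[41,0],[44,8],[45,0]]
[[4,6],[12,0],[22,20],[31,18],[41,0],[44,8],[45,0]]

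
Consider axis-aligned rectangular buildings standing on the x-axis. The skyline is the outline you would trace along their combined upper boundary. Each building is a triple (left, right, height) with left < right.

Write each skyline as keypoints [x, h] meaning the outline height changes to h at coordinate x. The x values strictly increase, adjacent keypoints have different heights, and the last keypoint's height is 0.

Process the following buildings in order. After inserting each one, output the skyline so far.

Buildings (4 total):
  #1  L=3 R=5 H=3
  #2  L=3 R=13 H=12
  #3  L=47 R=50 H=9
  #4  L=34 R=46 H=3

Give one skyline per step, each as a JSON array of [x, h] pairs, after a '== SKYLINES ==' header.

== SKYLINES ==
[[3,3],[5,0]]
[[3,12],[13,0]]
[[3,12],[13,0],[47,9],[50,0]]
[[3,12],[13,0],[34,3],[46,0],[47,9],[50,0]]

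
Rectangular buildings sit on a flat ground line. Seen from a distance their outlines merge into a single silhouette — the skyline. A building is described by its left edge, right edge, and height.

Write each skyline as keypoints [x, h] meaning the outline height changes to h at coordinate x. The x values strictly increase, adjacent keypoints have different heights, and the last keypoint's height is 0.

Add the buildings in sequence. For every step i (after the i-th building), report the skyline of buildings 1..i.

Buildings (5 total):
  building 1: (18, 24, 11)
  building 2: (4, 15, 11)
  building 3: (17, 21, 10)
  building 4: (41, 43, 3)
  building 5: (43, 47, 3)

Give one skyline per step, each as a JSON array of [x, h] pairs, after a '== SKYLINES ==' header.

== SKYLINES ==
[[18,11],[24,0]]
[[4,11],[15,0],[18,11],[24,0]]
[[4,11],[15,0],[17,10],[18,11],[24,0]]
[[4,11],[15,0],[17,10],[18,11],[24,0],[41,3],[43,0]]
[[4,11],[15,0],[17,10],[18,11],[24,0],[41,3],[47,0]]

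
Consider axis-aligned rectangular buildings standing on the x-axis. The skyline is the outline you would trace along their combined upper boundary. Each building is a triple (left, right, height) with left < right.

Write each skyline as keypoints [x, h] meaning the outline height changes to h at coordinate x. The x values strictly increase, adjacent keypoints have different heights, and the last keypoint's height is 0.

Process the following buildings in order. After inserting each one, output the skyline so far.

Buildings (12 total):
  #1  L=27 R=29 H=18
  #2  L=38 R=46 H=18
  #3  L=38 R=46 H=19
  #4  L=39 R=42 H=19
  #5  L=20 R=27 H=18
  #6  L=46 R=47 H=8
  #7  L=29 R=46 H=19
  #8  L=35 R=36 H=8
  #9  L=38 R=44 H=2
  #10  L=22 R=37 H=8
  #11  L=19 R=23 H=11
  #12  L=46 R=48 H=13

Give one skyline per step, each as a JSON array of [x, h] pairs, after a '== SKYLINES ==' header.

== SKYLINES ==
[[27,18],[29,0]]
[[27,18],[29,0],[38,18],[46,0]]
[[27,18],[29,0],[38,19],[46,0]]
[[27,18],[29,0],[38,19],[46,0]]
[[20,18],[29,0],[38,19],[46,0]]
[[20,18],[29,0],[38,19],[46,8],[47,0]]
[[20,18],[29,19],[46,8],[47,0]]
[[20,18],[29,19],[46,8],[47,0]]
[[20,18],[29,19],[46,8],[47,0]]
[[20,18],[29,19],[46,8],[47,0]]
[[19,11],[20,18],[29,19],[46,8],[47,0]]
[[19,11],[20,18],[29,19],[46,13],[48,0]]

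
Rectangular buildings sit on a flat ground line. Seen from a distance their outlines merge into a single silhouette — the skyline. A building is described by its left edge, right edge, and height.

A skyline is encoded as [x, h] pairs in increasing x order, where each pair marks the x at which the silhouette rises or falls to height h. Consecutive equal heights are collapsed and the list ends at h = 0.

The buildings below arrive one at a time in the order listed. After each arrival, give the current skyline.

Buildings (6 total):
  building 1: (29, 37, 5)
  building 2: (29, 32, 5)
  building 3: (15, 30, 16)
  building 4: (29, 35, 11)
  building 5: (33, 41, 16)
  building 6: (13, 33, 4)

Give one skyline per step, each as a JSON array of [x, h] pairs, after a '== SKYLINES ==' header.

== SKYLINES ==
[[29,5],[37,0]]
[[29,5],[37,0]]
[[15,16],[30,5],[37,0]]
[[15,16],[30,11],[35,5],[37,0]]
[[15,16],[30,11],[33,16],[41,0]]
[[13,4],[15,16],[30,11],[33,16],[41,0]]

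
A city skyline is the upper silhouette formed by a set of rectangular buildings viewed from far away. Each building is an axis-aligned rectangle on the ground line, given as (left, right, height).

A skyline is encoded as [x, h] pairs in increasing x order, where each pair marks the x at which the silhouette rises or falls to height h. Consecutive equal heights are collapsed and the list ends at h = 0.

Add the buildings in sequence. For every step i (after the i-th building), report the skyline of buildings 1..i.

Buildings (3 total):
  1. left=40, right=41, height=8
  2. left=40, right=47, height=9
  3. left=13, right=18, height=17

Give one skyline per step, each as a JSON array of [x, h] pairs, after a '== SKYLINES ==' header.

== SKYLINES ==
[[40,8],[41,0]]
[[40,9],[47,0]]
[[13,17],[18,0],[40,9],[47,0]]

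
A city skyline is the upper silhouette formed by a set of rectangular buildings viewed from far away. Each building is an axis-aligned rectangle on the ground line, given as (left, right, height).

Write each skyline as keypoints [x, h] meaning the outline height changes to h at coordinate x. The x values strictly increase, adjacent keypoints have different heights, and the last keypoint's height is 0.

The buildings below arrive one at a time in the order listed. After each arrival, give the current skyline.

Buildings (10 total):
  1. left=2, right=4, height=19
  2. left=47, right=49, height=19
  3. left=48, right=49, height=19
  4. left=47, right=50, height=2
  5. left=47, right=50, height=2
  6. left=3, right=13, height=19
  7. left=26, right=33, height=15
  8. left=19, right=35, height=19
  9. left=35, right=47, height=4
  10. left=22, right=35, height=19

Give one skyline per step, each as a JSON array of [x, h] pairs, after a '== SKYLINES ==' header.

== SKYLINES ==
[[2,19],[4,0]]
[[2,19],[4,0],[47,19],[49,0]]
[[2,19],[4,0],[47,19],[49,0]]
[[2,19],[4,0],[47,19],[49,2],[50,0]]
[[2,19],[4,0],[47,19],[49,2],[50,0]]
[[2,19],[13,0],[47,19],[49,2],[50,0]]
[[2,19],[13,0],[26,15],[33,0],[47,19],[49,2],[50,0]]
[[2,19],[13,0],[19,19],[35,0],[47,19],[49,2],[50,0]]
[[2,19],[13,0],[19,19],[35,4],[47,19],[49,2],[50,0]]
[[2,19],[13,0],[19,19],[35,4],[47,19],[49,2],[50,0]]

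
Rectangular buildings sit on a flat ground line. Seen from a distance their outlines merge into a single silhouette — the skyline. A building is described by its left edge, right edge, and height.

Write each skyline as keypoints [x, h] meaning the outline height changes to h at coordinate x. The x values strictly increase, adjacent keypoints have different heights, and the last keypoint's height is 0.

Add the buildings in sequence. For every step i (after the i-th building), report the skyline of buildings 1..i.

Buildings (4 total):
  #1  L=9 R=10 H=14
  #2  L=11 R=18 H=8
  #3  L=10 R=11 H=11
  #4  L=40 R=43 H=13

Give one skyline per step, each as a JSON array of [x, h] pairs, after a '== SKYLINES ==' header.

== SKYLINES ==
[[9,14],[10,0]]
[[9,14],[10,0],[11,8],[18,0]]
[[9,14],[10,11],[11,8],[18,0]]
[[9,14],[10,11],[11,8],[18,0],[40,13],[43,0]]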